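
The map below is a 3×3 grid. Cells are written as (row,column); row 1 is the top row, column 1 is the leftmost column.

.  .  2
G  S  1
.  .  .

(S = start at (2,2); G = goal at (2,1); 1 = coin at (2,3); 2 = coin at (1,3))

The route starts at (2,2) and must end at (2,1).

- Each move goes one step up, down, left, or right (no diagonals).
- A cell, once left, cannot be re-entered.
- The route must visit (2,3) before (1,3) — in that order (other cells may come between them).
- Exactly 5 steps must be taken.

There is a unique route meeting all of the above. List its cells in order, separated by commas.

(2,2), (2,3), (1,3), (1,2), (1,1), (2,1)

The waypoints must appear in the order (2,3), (1,3), with no cell reused.
Route from (2,2): right to (2,3), up to (1,3), 2× left (reaching (1,1)), down to (2,1) — 5 moves in all.
Check: order respected (1 at step 1, 2 at step 2); 5 moves as required.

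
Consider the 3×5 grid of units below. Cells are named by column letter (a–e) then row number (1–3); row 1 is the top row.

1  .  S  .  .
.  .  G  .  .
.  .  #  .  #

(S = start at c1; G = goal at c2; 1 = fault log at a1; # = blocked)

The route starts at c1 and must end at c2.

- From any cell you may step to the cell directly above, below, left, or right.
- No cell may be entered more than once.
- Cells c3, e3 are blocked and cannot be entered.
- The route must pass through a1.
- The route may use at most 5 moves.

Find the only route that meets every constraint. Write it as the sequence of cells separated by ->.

c1 -> b1 -> a1 -> a2 -> b2 -> c2

The budget equals the shortest possible length, so every move has to be on a shortest route through the required cells.
Route from c1: 2× left (reaching a1), down to a2, 2× right (reaching c2) — 5 moves in all.
Check: all required cells visited; 5 ≤ 5 moves.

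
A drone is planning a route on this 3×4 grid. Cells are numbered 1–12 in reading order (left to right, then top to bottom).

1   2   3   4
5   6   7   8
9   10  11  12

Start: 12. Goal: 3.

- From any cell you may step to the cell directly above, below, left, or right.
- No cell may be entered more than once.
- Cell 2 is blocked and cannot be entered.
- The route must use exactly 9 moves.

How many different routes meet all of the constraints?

1

Need simple routes of exactly 9 moves from 12 to 3 (Manhattan distance 3, so 3 moves are spent on a detour and 3 undoing it).
Enumerating: 12 11 10 9 5 6 7 8 4 3.
That gives 1 route.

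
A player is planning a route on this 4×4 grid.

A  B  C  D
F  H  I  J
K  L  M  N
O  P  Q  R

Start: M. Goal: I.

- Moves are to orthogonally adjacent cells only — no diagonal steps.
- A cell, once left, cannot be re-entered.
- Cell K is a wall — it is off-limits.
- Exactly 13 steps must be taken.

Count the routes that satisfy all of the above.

2

Need simple routes of exactly 13 moves from M to I (Manhattan distance 1, so 6 moves are spent on a detour and 6 undoing it).
Enumerating: M L P Q R N J D C B A F H I | M N R Q P L H F A B C D J I.
That gives 2 routes.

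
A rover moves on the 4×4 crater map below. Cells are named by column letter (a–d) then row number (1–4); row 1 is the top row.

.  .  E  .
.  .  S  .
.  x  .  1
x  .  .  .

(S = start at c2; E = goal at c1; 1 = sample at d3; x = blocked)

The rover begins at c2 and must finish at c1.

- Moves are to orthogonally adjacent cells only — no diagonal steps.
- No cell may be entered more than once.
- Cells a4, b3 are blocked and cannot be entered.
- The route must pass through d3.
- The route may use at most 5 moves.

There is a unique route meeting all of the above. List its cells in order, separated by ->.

c2 -> c3 -> d3 -> d2 -> d1 -> c1

Any route must reach d3 and still end at c1 within 5 moves, so the order of the required stops is forced.
Route from c2: down 1 to c3, right 1 to d3, up 2 to d1, left 1 to c1 — 5 moves in all.
Check: all required cells visited; 5 ≤ 5 moves.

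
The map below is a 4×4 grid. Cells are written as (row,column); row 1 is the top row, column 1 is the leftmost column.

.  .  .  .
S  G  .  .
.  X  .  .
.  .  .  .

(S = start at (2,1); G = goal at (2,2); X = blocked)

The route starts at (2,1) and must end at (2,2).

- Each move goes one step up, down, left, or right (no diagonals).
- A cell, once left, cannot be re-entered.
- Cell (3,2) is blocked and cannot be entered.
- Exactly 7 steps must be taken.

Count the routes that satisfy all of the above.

Need simple routes of exactly 7 moves from (2,1) to (2,2) (Manhattan distance 1, so 3 moves are spent on a detour and 3 undoing it).
Enumerating: (2,1) (1,1) (1,2) (1,3) (1,4) (2,4) (2,3) (2,2) | (2,1) (3,1) (4,1) (4,2) (4,3) (3,3) (2,3) (2,2).
That gives 2 routes.

2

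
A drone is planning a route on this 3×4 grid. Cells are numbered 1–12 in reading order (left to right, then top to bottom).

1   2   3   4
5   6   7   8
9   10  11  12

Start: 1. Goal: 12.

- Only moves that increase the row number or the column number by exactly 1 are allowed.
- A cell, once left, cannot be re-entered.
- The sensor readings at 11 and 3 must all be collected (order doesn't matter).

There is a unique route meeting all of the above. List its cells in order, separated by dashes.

Moves only go right or down, so the column and row indices never decrease.
Route from 1: 2× right (reaching 3), 2× down (reaching 11), right to 12 — 5 moves in all.
Check: all required cells visited.

1 - 2 - 3 - 7 - 11 - 12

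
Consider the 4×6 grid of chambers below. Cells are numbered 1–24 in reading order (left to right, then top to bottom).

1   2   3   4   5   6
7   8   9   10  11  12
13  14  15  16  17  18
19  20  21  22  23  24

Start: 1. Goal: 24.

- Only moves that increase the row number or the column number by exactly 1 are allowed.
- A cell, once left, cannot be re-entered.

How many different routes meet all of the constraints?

A right/down-only route from 1 to 24 makes exactly 3 down-moves and 5 right-moves in some order.
With no other constraints that would be C(8,3) = 56 routes.
That gives 56 routes.

56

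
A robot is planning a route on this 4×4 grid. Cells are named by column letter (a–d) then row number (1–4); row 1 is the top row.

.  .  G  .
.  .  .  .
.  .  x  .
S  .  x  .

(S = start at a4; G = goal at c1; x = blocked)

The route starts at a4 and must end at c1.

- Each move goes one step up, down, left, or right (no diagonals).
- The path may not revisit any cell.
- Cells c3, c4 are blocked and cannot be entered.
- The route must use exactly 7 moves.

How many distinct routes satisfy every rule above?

9

Need simple routes of exactly 7 moves from a4 to c1 (Manhattan distance 5, so 1 moves are spent on a detour and 1 undoing it).
Branch systematically from the start, pruning whenever the remaining move budget drops below the Manhattan distance to c1 or differs from it in parity. Grouping the completions by first move — via a3: 4; via b4: 5 — and summing: 4 + 5 = 9.
That gives 9 routes.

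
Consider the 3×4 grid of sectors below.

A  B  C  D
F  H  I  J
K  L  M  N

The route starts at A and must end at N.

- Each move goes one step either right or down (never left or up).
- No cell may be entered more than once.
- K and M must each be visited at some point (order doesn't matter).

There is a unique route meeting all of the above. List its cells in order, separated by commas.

Moves only go right or down, so the column and row indices never decrease.
Route from A: 2× down (reaching K), 3× right (reaching N) — 5 moves in all.
Check: all required cells visited.

A, F, K, L, M, N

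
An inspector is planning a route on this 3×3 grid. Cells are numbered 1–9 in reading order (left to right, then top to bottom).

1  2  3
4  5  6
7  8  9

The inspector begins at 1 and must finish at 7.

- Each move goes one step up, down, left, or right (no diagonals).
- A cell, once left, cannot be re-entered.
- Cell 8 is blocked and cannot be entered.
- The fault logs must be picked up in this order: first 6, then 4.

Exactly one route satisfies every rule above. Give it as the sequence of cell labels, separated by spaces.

The waypoints must appear in the order 6, 4, with no cell reused.
Route from 1: 2× right (reaching 3), down to 6, 2× left (reaching 4), down to 7 — 6 moves in all.
Check: order respected (6 at step 3, 4 at step 5).

1 2 3 6 5 4 7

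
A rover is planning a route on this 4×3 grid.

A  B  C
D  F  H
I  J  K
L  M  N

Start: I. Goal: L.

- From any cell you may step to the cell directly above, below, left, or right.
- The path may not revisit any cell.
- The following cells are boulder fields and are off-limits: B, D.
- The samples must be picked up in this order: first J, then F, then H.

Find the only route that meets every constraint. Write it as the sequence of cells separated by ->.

I -> J -> F -> H -> K -> N -> M -> L

The waypoints must appear in the order J, F, H, with no cell reused.
Route from I: right 1 to J, up 1 to F, right 1 to H, down 2 to N, left 2 to L — 7 moves in all.
Check: order respected (J at step 1, F at step 2, H at step 3).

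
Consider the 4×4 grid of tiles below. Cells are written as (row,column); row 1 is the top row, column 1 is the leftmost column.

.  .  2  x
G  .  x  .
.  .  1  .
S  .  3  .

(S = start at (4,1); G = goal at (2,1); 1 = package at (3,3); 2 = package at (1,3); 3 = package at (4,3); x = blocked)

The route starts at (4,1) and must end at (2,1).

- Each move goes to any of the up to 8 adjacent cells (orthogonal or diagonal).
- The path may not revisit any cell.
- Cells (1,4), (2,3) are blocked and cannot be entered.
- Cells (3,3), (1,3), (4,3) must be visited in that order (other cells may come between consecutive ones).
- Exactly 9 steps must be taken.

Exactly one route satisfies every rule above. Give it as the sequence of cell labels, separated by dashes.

(4,1) - (4,2) - (3,3) - (2,2) - (1,3) - (2,4) - (3,4) - (4,3) - (3,2) - (2,1)

The waypoints must appear in the order (3,3), (1,3), (4,3), with no cell reused.
Route from (4,1): right to (4,2), up-right to (3,3), up-left to (2,2), up-right to (1,3), down-right to (2,4), down to (3,4), down-left to (4,3), 2× up-left (reaching (2,1)) — 9 moves in all.
Check: order respected (1 at step 2, 2 at step 4, 3 at step 7); 9 moves as required.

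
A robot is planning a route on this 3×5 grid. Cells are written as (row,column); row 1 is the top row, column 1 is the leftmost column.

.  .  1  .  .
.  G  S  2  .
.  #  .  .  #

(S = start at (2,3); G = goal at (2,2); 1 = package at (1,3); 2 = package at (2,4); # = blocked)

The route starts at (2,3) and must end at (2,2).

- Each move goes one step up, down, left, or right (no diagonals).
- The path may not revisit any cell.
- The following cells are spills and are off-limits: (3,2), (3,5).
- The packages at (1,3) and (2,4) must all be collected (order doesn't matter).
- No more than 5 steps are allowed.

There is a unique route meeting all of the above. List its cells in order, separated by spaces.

Any route must reach (1,3) and (2,4) and still end at (2,2) within 5 moves, so the order of the required stops is forced.
Route from (2,3): right 1 to (2,4), up 1 to (1,4), left 2 to (1,2), down 1 to (2,2) — 5 moves in all.
Check: all required cells visited; 5 ≤ 5 moves.

(2,3) (2,4) (1,4) (1,3) (1,2) (2,2)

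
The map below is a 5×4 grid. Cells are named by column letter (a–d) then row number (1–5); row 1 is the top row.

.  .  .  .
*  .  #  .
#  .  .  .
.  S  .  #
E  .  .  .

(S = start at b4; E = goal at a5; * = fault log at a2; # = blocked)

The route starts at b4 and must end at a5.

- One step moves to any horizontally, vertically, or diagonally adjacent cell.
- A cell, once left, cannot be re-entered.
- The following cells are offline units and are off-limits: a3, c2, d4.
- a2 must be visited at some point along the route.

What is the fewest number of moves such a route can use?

Any route passes through a2 somewhere between b4 and a5. Summing Chebyshev distances along the two legs (b4 → a2 → a5) gives a lower bound of 2 + 3 = 5 moves.
The shortest route satisfying every rule uses 6 moves: b4 → c3 → b2 → a2 → b3 → a4 → a5.
The bound of 5 isn't tight here; checking systematically, no route of length 5 through 5 satisfies every constraint, so 6 is the minimum.

6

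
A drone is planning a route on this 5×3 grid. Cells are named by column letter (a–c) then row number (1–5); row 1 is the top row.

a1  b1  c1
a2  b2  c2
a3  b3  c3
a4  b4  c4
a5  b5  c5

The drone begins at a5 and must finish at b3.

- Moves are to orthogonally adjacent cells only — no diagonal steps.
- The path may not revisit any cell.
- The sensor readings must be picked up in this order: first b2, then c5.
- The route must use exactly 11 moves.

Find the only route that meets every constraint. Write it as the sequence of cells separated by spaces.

a5 a4 a3 a2 b2 c2 c3 c4 c5 b5 b4 b3

The waypoints must appear in the order b2, c5, with no cell reused.
Route from a5: 3× up (reaching a2), 2× right (reaching c2), 3× down (reaching c5), left to b5, 2× up (reaching b3) — 11 moves in all.
Check: order respected (b2 at step 4, c5 at step 8); 11 moves as required.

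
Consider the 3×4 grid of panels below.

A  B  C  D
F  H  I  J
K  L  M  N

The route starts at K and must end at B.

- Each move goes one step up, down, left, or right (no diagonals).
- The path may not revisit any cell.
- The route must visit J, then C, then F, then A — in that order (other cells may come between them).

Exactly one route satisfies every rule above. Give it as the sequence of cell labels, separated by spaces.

K L M N J D C I H F A B

The waypoints must appear in the order J, C, F, A, with no cell reused.
Route from K: right 3 to N, up 2 to D, left 1 to C, down 1 to I, left 2 to F, up 1 to A, right 1 to B — 11 moves in all.
Check: order respected (J at step 4, C at step 6, F at step 9, A at step 10).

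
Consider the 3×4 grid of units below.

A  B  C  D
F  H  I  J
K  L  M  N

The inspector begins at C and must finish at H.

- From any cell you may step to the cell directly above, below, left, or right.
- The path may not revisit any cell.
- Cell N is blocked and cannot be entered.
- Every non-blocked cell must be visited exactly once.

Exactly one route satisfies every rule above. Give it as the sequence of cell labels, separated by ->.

Need to visit all 11 open cells exactly once, starting at C and ending at H.
Cell J has only two open neighbours (D and I), so the path must pass straight through it: one of those is the cell it's entered from and the other is where it exits.
Route from C: right to D, down to J, left to I, down to M, 2× left (reaching K), 2× up (reaching A), right to B, down to H — 10 moves in all.
Check: all 11 open cells covered.

C -> D -> J -> I -> M -> L -> K -> F -> A -> B -> H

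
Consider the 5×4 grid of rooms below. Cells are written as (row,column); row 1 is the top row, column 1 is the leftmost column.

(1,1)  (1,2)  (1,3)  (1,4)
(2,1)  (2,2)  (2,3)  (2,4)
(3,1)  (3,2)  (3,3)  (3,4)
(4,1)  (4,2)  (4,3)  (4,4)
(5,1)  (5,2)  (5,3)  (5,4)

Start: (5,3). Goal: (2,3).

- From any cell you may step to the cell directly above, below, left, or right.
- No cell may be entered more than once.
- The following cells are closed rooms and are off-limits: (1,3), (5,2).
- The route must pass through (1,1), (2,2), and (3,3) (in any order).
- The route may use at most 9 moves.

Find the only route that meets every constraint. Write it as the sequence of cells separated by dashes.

The budget equals the shortest possible length, so every move has to be on a shortest route through the required cells.
Route from (5,3): 2× up (reaching (3,3)), 2× left (reaching (3,1)), 2× up (reaching (1,1)), right to (1,2), down to (2,2), right to (2,3) — 9 moves in all.
Check: all required cells visited; 9 ≤ 9 moves.

(5,3) - (4,3) - (3,3) - (3,2) - (3,1) - (2,1) - (1,1) - (1,2) - (2,2) - (2,3)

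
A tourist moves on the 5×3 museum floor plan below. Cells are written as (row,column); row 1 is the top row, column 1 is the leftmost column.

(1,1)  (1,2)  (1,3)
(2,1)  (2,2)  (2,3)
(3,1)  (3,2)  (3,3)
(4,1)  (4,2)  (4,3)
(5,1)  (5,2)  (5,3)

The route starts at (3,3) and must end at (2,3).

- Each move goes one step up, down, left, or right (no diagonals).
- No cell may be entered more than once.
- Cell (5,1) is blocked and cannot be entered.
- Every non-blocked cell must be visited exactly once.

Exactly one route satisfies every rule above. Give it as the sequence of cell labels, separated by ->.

(3,3) -> (4,3) -> (5,3) -> (5,2) -> (4,2) -> (4,1) -> (3,1) -> (3,2) -> (2,2) -> (2,1) -> (1,1) -> (1,2) -> (1,3) -> (2,3)

Need to visit all 14 open cells exactly once, starting at (3,3) and ending at (2,3).
Route from (3,3): down 2 to (5,3), left 1 to (5,2), up 1 to (4,2), left 1 to (4,1), up 1 to (3,1), right 1 to (3,2), up 1 to (2,2), left 1 to (2,1), up 1 to (1,1), right 2 to (1,3), down 1 to (2,3) — 13 moves in all.
Check: all 14 open cells covered.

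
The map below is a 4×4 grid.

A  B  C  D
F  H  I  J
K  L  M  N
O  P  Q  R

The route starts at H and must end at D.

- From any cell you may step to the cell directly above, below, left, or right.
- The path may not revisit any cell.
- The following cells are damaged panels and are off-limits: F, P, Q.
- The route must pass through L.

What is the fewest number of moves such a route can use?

Any route passes through L somewhere between H and D. Summing Manhattan distances along the two legs (H → L → D) gives a lower bound of 1 + 4 = 5 moves.
A route of 5 moves achieves this: H → L → M → I → C → D.
Since 5 matches the lower bound, it is optimal.

5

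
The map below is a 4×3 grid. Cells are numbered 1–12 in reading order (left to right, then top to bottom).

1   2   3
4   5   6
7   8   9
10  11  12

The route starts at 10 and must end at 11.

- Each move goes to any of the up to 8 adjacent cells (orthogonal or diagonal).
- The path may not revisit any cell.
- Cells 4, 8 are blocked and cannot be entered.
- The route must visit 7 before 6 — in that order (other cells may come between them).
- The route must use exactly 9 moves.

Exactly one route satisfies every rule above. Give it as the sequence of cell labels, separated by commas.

The waypoints must appear in the order 7, 6, with no cell reused.
Route from 10: up to 7, up-right to 5, up-left to 1, 2× right (reaching 3), 3× down (reaching 12), left to 11 — 9 moves in all.
Check: order respected (7 at step 1, 6 at step 6); 9 moves as required.

10, 7, 5, 1, 2, 3, 6, 9, 12, 11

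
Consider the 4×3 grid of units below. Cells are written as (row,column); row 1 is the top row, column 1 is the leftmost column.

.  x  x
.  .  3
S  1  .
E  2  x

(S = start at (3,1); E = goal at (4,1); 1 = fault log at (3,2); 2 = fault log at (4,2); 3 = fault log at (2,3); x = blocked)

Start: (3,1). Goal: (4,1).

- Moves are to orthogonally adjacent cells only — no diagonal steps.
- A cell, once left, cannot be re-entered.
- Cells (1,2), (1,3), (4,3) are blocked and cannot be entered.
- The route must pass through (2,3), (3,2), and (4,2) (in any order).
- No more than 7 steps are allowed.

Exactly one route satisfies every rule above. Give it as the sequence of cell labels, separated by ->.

The 7-move cap with required stops at (2,3), (3,2), (4,2) leaves no slack for detours.
Route from (3,1): up to (2,1), 2× right (reaching (2,3)), down to (3,3), left to (3,2), down to (4,2), left to (4,1) — 7 moves in all.
Check: all required cells visited; 7 ≤ 7 moves.

(3,1) -> (2,1) -> (2,2) -> (2,3) -> (3,3) -> (3,2) -> (4,2) -> (4,1)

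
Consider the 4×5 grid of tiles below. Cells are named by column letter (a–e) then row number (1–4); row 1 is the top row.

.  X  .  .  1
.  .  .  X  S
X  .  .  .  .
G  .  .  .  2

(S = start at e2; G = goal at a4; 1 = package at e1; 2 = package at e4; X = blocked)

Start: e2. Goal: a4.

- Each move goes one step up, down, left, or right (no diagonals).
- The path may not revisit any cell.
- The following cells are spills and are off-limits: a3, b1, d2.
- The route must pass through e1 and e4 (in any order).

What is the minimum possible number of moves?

12

Any route passes through e1 and e4 in some order between e2 and a4. Summing Manhattan distances along each leg and taking the cheapest ordering (e2 → e1 → e4 → a4) gives a lower bound of 1 + 3 + 4 = 8 moves.
The shortest route satisfying every rule uses 12 moves: e2 → e1 → d1 → c1 → c2 → c3 → d3 → e3 → e4 → d4 → c4 → b4 → a4.
The no-revisit rule (legs can't share cells) pushes the minimum above the 8-move bound; an exhaustive check rules out every length from 8 to 11 (on a 4-connected grid the length of any start-to-goal walk has the same parity as the Manhattan bound, so only lengths 8, 10, 12, … need checking), leaving 12 as the minimum.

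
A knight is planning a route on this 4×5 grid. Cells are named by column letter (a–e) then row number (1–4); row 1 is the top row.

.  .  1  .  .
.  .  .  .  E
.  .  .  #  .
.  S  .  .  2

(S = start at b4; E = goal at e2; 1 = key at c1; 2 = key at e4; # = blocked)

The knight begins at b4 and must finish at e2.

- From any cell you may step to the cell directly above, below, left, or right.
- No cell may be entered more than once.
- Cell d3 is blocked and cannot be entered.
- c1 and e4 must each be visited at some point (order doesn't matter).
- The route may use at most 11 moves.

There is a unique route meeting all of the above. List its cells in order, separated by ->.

The budget equals the shortest possible length, so every move has to be on a shortest route through the required cells.
Route from b4: 3× up (reaching b1), right to c1, 3× down (reaching c4), 2× right (reaching e4), 2× up (reaching e2) — 11 moves in all.
Check: all required cells visited; 11 ≤ 11 moves.

b4 -> b3 -> b2 -> b1 -> c1 -> c2 -> c3 -> c4 -> d4 -> e4 -> e3 -> e2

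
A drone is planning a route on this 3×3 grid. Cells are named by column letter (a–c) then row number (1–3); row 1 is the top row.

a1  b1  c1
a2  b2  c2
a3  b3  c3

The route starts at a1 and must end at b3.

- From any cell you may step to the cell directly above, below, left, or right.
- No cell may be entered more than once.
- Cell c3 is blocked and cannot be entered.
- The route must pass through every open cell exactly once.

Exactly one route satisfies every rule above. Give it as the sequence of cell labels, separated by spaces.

Need to visit all 8 open cells exactly once, starting at a1 and ending at b3.
Cell c2 has only two open neighbours (c1 and b2), so the path must pass straight through it: one of those is the cell it's entered from and the other is where it exits.
Route from a1: 2× right (reaching c1), down to c2, 2× left (reaching a2), down to a3, right to b3 — 7 moves in all.
Check: all 8 open cells covered.

a1 b1 c1 c2 b2 a2 a3 b3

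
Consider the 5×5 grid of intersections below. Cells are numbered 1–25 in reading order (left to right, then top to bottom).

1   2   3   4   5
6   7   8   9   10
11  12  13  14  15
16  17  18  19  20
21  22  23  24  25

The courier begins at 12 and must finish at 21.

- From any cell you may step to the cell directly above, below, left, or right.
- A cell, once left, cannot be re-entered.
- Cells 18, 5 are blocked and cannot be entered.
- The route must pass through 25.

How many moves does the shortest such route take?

9

Any route passes through 25 somewhere between 12 and 21. Summing Manhattan distances along the two legs (12 → 25 → 21) gives a lower bound of 5 + 4 = 9 moves.
A route of 9 moves achieves this: 12 → 13 → 14 → 19 → 20 → 25 → 24 → 23 → 22 → 21.
Since 9 matches the lower bound, it is optimal.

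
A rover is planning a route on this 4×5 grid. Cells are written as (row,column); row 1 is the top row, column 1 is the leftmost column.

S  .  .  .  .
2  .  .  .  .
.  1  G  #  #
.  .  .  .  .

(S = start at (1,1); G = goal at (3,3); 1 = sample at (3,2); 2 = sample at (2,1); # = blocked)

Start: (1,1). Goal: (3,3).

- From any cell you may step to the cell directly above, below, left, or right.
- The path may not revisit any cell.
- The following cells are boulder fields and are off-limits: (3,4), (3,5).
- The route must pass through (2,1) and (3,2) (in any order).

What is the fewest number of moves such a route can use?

Any route passes through (2,1) and (3,2) in some order between (1,1) and (3,3). Summing Manhattan distances along each leg and taking the cheapest ordering ((1,1) → (2,1) → (3,2) → (3,3)) gives a lower bound of 1 + 2 + 1 = 4 moves.
A route of 4 moves achieves this: (1,1) → (2,1) → (3,1) → (3,2) → (3,3).
Since 4 matches the lower bound, it is optimal.

4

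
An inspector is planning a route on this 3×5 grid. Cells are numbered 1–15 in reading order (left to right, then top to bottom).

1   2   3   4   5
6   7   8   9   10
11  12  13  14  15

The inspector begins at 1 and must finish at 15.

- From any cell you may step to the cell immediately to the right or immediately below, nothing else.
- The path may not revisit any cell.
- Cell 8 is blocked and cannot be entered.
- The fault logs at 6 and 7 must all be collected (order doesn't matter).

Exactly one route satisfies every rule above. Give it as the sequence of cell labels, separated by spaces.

1 6 7 12 13 14 15

Moves only go right or down, so the column and row indices never decrease.
Route from 1: down 1 to 6, right 1 to 7, down 1 to 12, right 3 to 15 — 6 moves in all.
Check: all required cells visited.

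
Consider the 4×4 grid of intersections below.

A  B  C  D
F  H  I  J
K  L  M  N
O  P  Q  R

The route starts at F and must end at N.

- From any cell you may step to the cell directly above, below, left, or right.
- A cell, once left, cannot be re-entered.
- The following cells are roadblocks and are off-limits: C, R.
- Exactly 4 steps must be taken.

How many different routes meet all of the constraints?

4

Need simple routes of exactly 4 moves from F to N (Manhattan distance 4, so 0 moves are spent on a detour and 0 undoing it).
Enumerating: F K L M N | F H L M N | F H I M N | F H I J N.
That gives 4 routes.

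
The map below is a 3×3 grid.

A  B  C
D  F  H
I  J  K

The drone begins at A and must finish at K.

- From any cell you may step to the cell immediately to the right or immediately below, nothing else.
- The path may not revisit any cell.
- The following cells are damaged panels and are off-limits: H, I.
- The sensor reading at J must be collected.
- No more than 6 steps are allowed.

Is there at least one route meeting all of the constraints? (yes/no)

yes

One route that works: A → D → F → J → K.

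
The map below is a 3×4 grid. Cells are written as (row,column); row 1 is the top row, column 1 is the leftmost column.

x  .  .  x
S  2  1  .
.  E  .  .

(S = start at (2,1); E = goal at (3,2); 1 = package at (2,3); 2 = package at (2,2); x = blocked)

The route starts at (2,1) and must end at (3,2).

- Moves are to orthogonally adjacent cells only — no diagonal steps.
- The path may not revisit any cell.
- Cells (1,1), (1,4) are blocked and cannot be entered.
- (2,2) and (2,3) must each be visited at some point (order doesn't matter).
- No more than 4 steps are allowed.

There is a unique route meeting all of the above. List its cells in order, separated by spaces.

The 4-move cap with required stops at (2,2), (2,3) leaves no slack for detours.
Route from (2,1): 2× right (reaching (2,3)), down to (3,3), left to (3,2) — 4 moves in all.
Check: all required cells visited; 4 ≤ 4 moves.

(2,1) (2,2) (2,3) (3,3) (3,2)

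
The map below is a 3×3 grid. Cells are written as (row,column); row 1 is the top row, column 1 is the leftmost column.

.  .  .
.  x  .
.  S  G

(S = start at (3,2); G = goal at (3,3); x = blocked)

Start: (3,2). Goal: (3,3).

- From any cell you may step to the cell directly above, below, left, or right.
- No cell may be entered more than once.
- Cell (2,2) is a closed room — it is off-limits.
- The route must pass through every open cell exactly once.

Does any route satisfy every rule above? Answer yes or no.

One route that works: (3,2) → (3,1) → (2,1) → (1,1) → (1,2) → (1,3) → (2,3) → (3,3).

yes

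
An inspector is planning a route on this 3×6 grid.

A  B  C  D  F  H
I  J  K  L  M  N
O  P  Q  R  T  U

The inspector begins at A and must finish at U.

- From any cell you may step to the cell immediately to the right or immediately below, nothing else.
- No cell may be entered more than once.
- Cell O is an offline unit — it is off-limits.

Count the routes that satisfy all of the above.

A right/down-only route from A to U makes exactly 2 down-moves and 5 right-moves in some order.
With no other constraints that would be C(7,2) = 21 routes.
Subtract routes through each blocked cell (inclusion–exclusion for overlaps): − through O: 1 → 20.
That gives 20 routes.

20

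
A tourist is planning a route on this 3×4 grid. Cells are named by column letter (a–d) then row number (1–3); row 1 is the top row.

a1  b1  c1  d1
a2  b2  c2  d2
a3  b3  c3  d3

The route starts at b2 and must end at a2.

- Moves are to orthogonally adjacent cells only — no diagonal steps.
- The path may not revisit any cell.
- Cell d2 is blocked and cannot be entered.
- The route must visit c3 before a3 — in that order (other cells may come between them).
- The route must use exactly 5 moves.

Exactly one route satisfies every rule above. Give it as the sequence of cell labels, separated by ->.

b2 -> c2 -> c3 -> b3 -> a3 -> a2

The waypoints must appear in the order c3, a3, with no cell reused.
Route from b2: right to c2, down to c3, 2× left (reaching a3), up to a2 — 5 moves in all.
Check: order respected (c3 at step 2, a3 at step 4); 5 moves as required.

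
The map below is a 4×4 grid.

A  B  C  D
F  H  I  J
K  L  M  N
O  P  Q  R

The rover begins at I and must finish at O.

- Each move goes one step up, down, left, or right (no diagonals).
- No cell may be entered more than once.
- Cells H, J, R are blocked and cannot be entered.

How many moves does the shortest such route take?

The Manhattan distance from I to O is |2−4| + |3−1| = 4, so at least 4 moves are needed.
A route of 4 moves achieves this: I → M → Q → P → O.
Since 4 matches the lower bound, it is optimal.

4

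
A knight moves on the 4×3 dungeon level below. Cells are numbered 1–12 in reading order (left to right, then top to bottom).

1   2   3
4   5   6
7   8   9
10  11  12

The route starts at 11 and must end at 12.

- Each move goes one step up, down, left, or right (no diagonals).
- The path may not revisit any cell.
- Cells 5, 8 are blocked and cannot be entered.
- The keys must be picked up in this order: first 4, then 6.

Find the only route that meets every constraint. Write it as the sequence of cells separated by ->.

11 -> 10 -> 7 -> 4 -> 1 -> 2 -> 3 -> 6 -> 9 -> 12

The waypoints must appear in the order 4, 6, with no cell reused.
Route from 11: left 1 to 10, up 3 to 1, right 2 to 3, down 3 to 12 — 9 moves in all.
Check: order respected (4 at step 3, 6 at step 7).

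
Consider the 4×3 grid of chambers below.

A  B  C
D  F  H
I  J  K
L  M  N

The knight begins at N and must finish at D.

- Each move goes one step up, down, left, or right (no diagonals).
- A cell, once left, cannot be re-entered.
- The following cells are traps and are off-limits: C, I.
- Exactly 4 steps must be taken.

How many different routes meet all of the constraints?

Need simple routes of exactly 4 moves from N to D (Manhattan distance 4, so 0 moves are spent on a detour and 0 undoing it).
Enumerating: N K H F D | N K J F D | N M J F D.
That gives 3 routes.

3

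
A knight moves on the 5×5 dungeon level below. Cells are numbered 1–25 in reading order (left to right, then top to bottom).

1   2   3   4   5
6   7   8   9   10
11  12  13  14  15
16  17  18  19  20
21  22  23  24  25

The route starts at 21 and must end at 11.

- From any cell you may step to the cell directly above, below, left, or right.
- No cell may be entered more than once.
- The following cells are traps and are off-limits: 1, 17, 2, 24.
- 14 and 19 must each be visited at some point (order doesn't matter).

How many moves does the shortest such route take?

Any route passes through 14 and 19 in some order between 21 and 11. Summing Manhattan distances along each leg and taking the cheapest ordering (21 → 19 → 14 → 11) gives a lower bound of 4 + 1 + 3 = 8 moves.
A route of 8 moves achieves this: 21 → 22 → 23 → 18 → 19 → 14 → 13 → 12 → 11.
Since 8 matches the lower bound, it is optimal.

8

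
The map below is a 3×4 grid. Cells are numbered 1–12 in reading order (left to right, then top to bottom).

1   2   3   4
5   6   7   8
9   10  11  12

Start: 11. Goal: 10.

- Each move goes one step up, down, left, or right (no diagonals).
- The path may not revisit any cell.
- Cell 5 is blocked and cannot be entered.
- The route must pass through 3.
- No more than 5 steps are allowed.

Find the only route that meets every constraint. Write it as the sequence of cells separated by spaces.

11 7 3 2 6 10

The 5-move cap with required stops at 3 leaves no slack for detours.
Route from 11: 2× up (reaching 3), left to 2, 2× down (reaching 10) — 5 moves in all.
Check: all required cells visited; 5 ≤ 5 moves.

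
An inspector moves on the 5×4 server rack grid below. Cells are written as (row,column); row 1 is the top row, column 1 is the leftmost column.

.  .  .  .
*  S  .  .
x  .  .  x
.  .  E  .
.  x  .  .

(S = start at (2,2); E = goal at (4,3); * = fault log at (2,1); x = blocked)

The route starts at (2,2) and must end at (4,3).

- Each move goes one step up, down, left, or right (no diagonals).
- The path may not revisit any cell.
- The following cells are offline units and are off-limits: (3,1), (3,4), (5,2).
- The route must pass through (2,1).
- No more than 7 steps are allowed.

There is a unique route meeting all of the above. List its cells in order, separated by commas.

(2,2), (2,1), (1,1), (1,2), (1,3), (2,3), (3,3), (4,3)

The 7-move cap with required stops at (2,1) leaves no slack for detours.
Route from (2,2): left 1 to (2,1), up 1 to (1,1), right 2 to (1,3), down 3 to (4,3) — 7 moves in all.
Check: all required cells visited; 7 ≤ 7 moves.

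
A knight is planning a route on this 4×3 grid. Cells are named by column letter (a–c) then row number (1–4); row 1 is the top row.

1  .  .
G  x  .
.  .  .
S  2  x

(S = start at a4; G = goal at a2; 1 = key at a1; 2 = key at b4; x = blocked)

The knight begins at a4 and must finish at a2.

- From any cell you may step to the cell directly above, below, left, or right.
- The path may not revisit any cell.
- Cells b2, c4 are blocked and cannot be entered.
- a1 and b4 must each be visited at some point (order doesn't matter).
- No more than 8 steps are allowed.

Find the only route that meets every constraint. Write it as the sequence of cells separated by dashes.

The budget equals the shortest possible length, so every move has to be on a shortest route through the required cells.
Route from a4: right to b4, up to b3, right to c3, 2× up (reaching c1), 2× left (reaching a1), down to a2 — 8 moves in all.
Check: all required cells visited; 8 ≤ 8 moves.

a4 - b4 - b3 - c3 - c2 - c1 - b1 - a1 - a2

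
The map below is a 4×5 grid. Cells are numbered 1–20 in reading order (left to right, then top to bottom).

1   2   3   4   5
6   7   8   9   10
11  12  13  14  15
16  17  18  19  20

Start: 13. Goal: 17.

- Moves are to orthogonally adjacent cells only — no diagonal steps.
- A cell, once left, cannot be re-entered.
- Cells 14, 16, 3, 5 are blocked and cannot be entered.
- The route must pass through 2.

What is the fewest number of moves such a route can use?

8

Any route passes through 2 somewhere between 13 and 17. Summing Manhattan distances along the two legs (13 → 2 → 17) gives a lower bound of 3 + 3 = 6 moves.
The shortest route satisfying every rule uses 8 moves: 13 → 8 → 7 → 2 → 1 → 6 → 11 → 12 → 17.
The bound of 6 isn't tight here; checking systematically, no route of length 6 through 7 satisfies every constraint, so 8 is the minimum.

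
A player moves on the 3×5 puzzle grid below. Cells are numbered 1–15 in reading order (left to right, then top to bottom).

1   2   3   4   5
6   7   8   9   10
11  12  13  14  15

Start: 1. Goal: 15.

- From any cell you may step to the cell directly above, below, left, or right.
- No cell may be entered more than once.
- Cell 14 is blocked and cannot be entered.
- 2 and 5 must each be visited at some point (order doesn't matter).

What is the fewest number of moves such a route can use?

Any route passes through 2 and 5 in some order between 1 and 15. Summing Manhattan distances along each leg and taking the cheapest ordering (1 → 2 → 5 → 15) gives a lower bound of 1 + 3 + 2 = 6 moves.
A route of 6 moves achieves this: 1 → 2 → 3 → 4 → 5 → 10 → 15.
Since 6 matches the lower bound, it is optimal.

6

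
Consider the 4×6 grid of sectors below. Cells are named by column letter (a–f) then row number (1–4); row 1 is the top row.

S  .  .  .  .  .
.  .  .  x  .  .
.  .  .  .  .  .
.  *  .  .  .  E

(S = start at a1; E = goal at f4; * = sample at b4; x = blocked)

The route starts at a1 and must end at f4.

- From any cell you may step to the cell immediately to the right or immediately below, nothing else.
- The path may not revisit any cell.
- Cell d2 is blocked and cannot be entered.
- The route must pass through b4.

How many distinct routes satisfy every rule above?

A right/down-only route from a1 to f4 makes exactly 3 down-moves and 5 right-moves in some order.
With no other constraints that would be C(8,3) = 56 routes.
Split at b4 and multiply the segment counts (each segment already excludes blocked cells): a1→b4: 4; b4→f4: 1; product = 4.
That gives 4 routes.

4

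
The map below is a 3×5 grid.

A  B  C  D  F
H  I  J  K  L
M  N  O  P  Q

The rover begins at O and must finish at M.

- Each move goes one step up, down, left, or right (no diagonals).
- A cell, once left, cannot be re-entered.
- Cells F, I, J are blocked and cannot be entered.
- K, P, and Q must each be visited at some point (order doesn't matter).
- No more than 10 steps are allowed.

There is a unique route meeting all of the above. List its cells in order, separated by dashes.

The 10-move cap with required stops at K, P, Q leaves no slack for detours.
Route from O: 2× right (reaching Q), up to L, left to K, up to D, 3× left (reaching A), 2× down (reaching M) — 10 moves in all.
Check: all required cells visited; 10 ≤ 10 moves.

O - P - Q - L - K - D - C - B - A - H - M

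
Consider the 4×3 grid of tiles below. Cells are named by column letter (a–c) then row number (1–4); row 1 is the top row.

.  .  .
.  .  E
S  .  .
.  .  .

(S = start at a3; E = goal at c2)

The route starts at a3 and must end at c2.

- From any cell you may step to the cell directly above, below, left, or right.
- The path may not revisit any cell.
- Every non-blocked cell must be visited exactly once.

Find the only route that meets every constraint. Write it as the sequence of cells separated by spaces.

Need to visit all 12 open cells exactly once, starting at a3 and ending at c2.
Cell c1 has only two open neighbours (c2 and b1), so the path must pass straight through it: one of those is the cell it's entered from and the other is where it exits.
Route from a3: down to a4, 2× right (reaching c4), up to c3, left to b3, up to b2, left to a2, up to a1, 2× right (reaching c1), down to c2 — 11 moves in all.
Check: all 12 open cells covered.

a3 a4 b4 c4 c3 b3 b2 a2 a1 b1 c1 c2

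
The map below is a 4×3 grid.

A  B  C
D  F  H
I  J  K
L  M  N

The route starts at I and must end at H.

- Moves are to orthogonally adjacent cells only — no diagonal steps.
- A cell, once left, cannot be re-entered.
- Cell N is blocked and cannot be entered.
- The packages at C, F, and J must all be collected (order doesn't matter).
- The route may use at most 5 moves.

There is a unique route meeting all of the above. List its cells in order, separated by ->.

Any route must reach C, F, and J and still end at H within 5 moves, so the order of the required stops is forced.
Route from I: right 1 to J, up 2 to B, right 1 to C, down 1 to H — 5 moves in all.
Check: all required cells visited; 5 ≤ 5 moves.

I -> J -> F -> B -> C -> H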